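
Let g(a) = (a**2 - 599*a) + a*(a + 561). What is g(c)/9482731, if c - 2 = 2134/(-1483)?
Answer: -45502080/20855265978259 ≈ -2.1818e-6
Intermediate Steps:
c = 832/1483 (c = 2 + 2134/(-1483) = 2 + 2134*(-1/1483) = 2 - 2134/1483 = 832/1483 ≈ 0.56102)
g(a) = a**2 - 599*a + a*(561 + a) (g(a) = (a**2 - 599*a) + a*(561 + a) = a**2 - 599*a + a*(561 + a))
g(c)/9482731 = (2*(832/1483)*(-19 + 832/1483))/9482731 = (2*(832/1483)*(-27345/1483))*(1/9482731) = -45502080/2199289*1/9482731 = -45502080/20855265978259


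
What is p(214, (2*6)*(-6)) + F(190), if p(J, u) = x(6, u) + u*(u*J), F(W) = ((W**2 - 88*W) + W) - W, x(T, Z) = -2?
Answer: 1128754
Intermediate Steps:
F(W) = W**2 - 88*W (F(W) = (W**2 - 87*W) - W = W**2 - 88*W)
p(J, u) = -2 + J*u**2 (p(J, u) = -2 + u*(u*J) = -2 + u*(J*u) = -2 + J*u**2)
p(214, (2*6)*(-6)) + F(190) = (-2 + 214*((2*6)*(-6))**2) + 190*(-88 + 190) = (-2 + 214*(12*(-6))**2) + 190*102 = (-2 + 214*(-72)**2) + 19380 = (-2 + 214*5184) + 19380 = (-2 + 1109376) + 19380 = 1109374 + 19380 = 1128754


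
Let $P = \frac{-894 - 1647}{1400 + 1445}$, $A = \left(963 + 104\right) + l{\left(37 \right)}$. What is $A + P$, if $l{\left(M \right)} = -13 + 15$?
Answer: $\frac{3038764}{2845} \approx 1068.1$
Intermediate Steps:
$l{\left(M \right)} = 2$
$A = 1069$ ($A = \left(963 + 104\right) + 2 = 1067 + 2 = 1069$)
$P = - \frac{2541}{2845} \approx -0.89315$
$A + P = 1069 - \frac{2541}{2845} = \frac{3038764}{2845}$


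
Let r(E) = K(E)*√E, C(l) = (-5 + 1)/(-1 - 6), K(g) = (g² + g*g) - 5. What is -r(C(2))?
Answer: 426*√7/343 ≈ 3.2860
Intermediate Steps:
K(g) = -5 + 2*g² (K(g) = (g² + g²) - 5 = 2*g² - 5 = -5 + 2*g²)
C(l) = 4/7 (C(l) = -4/(-7) = -4*(-⅐) = 4/7)
r(E) = √E*(-5 + 2*E²) (r(E) = (-5 + 2*E²)*√E = √E*(-5 + 2*E²))
-r(C(2)) = -√(4/7)*(-5 + 2*(4/7)²) = -2*√7/7*(-5 + 2*(16/49)) = -2*√7/7*(-5 + 32/49) = -2*√7/7*(-213)/49 = -(-426)*√7/343 = 426*√7/343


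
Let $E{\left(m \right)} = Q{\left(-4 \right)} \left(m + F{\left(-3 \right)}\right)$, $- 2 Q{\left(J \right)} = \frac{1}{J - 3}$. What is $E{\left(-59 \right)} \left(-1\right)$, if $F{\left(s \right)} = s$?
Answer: $\frac{31}{7} \approx 4.4286$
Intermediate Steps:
$Q{\left(J \right)} = - \frac{1}{2 \left(-3 + J\right)}$ ($Q{\left(J \right)} = - \frac{1}{2 \left(J - 3\right)} = - \frac{1}{2 \left(-3 + J\right)}$)
$E{\left(m \right)} = - \frac{3}{14} + \frac{m}{14}$ ($E{\left(m \right)} = - \frac{1}{-6 + 2 \left(-4\right)} \left(m - 3\right) = - \frac{1}{-6 - 8} \left(-3 + m\right) = - \frac{1}{-14} \left(-3 + m\right) = \left(-1\right) \left(- \frac{1}{14}\right) \left(-3 + m\right) = \frac{-3 + m}{14} = - \frac{3}{14} + \frac{m}{14}$)
$E{\left(-59 \right)} \left(-1\right) = \left(- \frac{3}{14} + \frac{1}{14} \left(-59\right)\right) \left(-1\right) = \left(- \frac{3}{14} - \frac{59}{14}\right) \left(-1\right) = \left(- \frac{31}{7}\right) \left(-1\right) = \frac{31}{7}$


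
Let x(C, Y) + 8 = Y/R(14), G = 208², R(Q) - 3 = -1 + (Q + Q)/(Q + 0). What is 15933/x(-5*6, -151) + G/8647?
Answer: -181057764/527467 ≈ -343.26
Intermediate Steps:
R(Q) = 4 (R(Q) = 3 + (-1 + (Q + Q)/(Q + 0)) = 3 + (-1 + (2*Q)/Q) = 3 + (-1 + 2) = 3 + 1 = 4)
G = 43264
x(C, Y) = -8 + Y/4
15933/x(-5*6, -151) + G/8647 = 15933/(-8 + (¼)*(-151)) + 43264/8647 = 15933/(-8 - 151/4) + 43264*(1/8647) = 15933/(-183/4) + 43264/8647 = 15933*(-4/183) + 43264/8647 = -21244/61 + 43264/8647 = -181057764/527467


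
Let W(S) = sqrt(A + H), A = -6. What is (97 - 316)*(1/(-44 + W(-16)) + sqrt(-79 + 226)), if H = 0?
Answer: 4818/971 - 1533*sqrt(3) + 219*I*sqrt(6)/1942 ≈ -2650.3 + 0.27623*I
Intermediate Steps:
W(S) = I*sqrt(6) (W(S) = sqrt(-6 + 0) = sqrt(-6) = I*sqrt(6))
(97 - 316)*(1/(-44 + W(-16)) + sqrt(-79 + 226)) = (97 - 316)*(1/(-44 + I*sqrt(6)) + sqrt(-79 + 226)) = -219*(1/(-44 + I*sqrt(6)) + sqrt(147)) = -219*(1/(-44 + I*sqrt(6)) + 7*sqrt(3)) = -1533*sqrt(3) - 219/(-44 + I*sqrt(6))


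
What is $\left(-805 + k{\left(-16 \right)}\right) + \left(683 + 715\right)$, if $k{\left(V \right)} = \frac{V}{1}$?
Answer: $577$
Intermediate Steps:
$k{\left(V \right)} = V$ ($k{\left(V \right)} = V 1 = V$)
$\left(-805 + k{\left(-16 \right)}\right) + \left(683 + 715\right) = \left(-805 - 16\right) + \left(683 + 715\right) = -821 + 1398 = 577$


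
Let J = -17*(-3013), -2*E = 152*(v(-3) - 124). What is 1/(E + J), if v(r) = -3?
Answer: 1/60873 ≈ 1.6428e-5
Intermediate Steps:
E = 9652 (E = -76*(-3 - 124) = -76*(-127) = -½*(-19304) = 9652)
J = 51221
1/(E + J) = 1/(9652 + 51221) = 1/60873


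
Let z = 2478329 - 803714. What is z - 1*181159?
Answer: 1493456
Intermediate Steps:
z = 1674615
z - 1*181159 = 1674615 - 1*181159 = 1674615 - 181159 = 1493456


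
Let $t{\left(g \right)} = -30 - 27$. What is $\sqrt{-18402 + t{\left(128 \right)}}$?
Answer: $3 i \sqrt{2051} \approx 135.86 i$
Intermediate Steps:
$t{\left(g \right)} = -57$
$\sqrt{-18402 + t{\left(128 \right)}} = \sqrt{-18402 - 57} = \sqrt{-18459} = 3 i \sqrt{2051}$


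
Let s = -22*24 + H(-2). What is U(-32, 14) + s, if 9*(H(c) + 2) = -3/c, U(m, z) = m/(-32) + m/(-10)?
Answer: -15769/30 ≈ -525.63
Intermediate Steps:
U(m, z) = -21*m/160 (U(m, z) = m*(-1/32) + m*(-⅒) = -m/32 - m/10 = -21*m/160)
H(c) = -2 - 1/(3*c) (H(c) = -2 + (-3/c)/9 = -2 - 1/(3*c))
s = -3179/6 (s = -22*24 + (-2 - ⅓/(-2)) = -528 + (-2 - ⅓*(-½)) = -528 + (-2 + ⅙) = -528 - 11/6 = -3179/6 ≈ -529.83)
U(-32, 14) + s = -21/160*(-32) - 3179/6 = 21/5 - 3179/6 = -15769/30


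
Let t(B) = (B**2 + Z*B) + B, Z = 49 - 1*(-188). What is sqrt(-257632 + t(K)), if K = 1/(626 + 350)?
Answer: I*sqrt(245413827743)/976 ≈ 507.57*I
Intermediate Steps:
Z = 237 (Z = 49 + 188 = 237)
K = 1/976 ≈ 0.0010246
t(B) = B**2 + 238*B (t(B) = (B**2 + 237*B) + B = B**2 + 238*B)
sqrt(-257632 + t(K)) = sqrt(-257632 + (238 + 1/976)/976) = sqrt(-257632 + (1/976)*(232289/976)) = sqrt(-257632 + 232289/952576) = sqrt(-245413827743/952576) = I*sqrt(245413827743)/976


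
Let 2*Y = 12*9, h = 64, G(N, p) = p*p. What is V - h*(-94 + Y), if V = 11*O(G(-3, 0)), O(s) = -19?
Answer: 2351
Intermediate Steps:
G(N, p) = p²
Y = 54 (Y = (12*9)/2 = (½)*108 = 54)
V = -209 (V = 11*(-19) = -209)
V - h*(-94 + Y) = -209 - 64*(-94 + 54) = -209 - 64*(-40) = -209 - 1*(-2560) = -209 + 2560 = 2351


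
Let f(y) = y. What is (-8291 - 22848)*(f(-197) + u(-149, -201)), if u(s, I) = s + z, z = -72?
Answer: 13016102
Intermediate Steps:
u(s, I) = -72 + s (u(s, I) = s - 72 = -72 + s)
(-8291 - 22848)*(f(-197) + u(-149, -201)) = (-8291 - 22848)*(-197 + (-72 - 149)) = -31139*(-197 - 221) = -31139*(-418) = 13016102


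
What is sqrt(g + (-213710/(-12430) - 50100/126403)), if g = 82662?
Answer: sqrt(2041038362690635591019)/157118929 ≈ 287.54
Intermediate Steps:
sqrt(g + (-213710/(-12430) - 50100/126403)) = sqrt(82662 + (-213710/(-12430) - 50100/126403)) = sqrt(82662 + (-213710*(-1/12430) - 50100*1/126403)) = sqrt(82662 + (21371/1243 - 50100/126403)) = sqrt(82662 + 2639084213/157118929) = sqrt(12990403993211/157118929) = sqrt(2041038362690635591019)/157118929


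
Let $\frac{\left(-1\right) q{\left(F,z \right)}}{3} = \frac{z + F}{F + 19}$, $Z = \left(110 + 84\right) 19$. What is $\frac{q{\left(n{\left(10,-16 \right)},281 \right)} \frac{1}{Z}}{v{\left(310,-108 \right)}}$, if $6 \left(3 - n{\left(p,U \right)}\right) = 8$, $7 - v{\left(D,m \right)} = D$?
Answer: $\frac{212}{5770433} \approx 3.6739 \cdot 10^{-5}$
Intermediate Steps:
$v{\left(D,m \right)} = 7 - D$
$Z = 3686$ ($Z = 194 \cdot 19 = 3686$)
$n{\left(p,U \right)} = \frac{5}{3}$ ($n{\left(p,U \right)} = 3 - \frac{4}{3} = \frac{5}{3}$)
$q{\left(F,z \right)} = - \frac{3 \left(F + z\right)}{19 + F}$ ($q{\left(F,z \right)} = - 3 \frac{z + F}{F + 19} = - 3 \frac{F + z}{19 + F} = - \frac{3 \left(F + z\right)}{19 + F}$)
$\frac{q{\left(n{\left(10,-16 \right)},281 \right)} \frac{1}{Z}}{v{\left(310,-108 \right)}} = \frac{\frac{3 \left(\left(-1\right) \frac{5}{3} - 281\right)}{19 + \frac{5}{3}} \cdot \frac{1}{3686}}{7 - 310} = \frac{\frac{3 \left(- \frac{5}{3} - 281\right)}{\frac{62}{3}} \cdot \frac{1}{3686}}{7 - 310} = \frac{3 \cdot \frac{3}{62} \left(- \frac{848}{3}\right) \frac{1}{3686}}{-303} = \left(- \frac{1272}{31}\right) \frac{1}{3686} \left(- \frac{1}{303}\right) = \left(- \frac{636}{57133}\right) \left(- \frac{1}{303}\right) = \frac{212}{5770433}$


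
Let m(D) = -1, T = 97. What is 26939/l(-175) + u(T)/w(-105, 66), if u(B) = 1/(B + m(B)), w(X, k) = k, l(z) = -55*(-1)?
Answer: 15516869/31680 ≈ 489.80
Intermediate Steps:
l(z) = 55
u(B) = 1/(-1 + B) (u(B) = 1/(B - 1) = 1/(-1 + B))
26939/l(-175) + u(T)/w(-105, 66) = 26939/55 + 1/((-1 + 97)*66) = 26939*(1/55) + (1/66)/96 = 2449/5 + (1/96)*(1/66) = 2449/5 + 1/6336 = 15516869/31680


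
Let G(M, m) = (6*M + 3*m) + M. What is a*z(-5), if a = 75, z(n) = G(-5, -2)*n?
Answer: 15375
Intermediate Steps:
G(M, m) = 3*m + 7*M (G(M, m) = (3*m + 6*M) + M = 3*m + 7*M)
z(n) = -41*n (z(n) = (3*(-2) + 7*(-5))*n = (-6 - 35)*n = -41*n)
a*z(-5) = 75*(-41*(-5)) = 75*205 = 15375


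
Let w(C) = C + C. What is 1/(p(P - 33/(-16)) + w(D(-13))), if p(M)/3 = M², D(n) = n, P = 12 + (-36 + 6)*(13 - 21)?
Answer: 256/49566019 ≈ 5.1648e-6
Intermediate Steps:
P = 252 (P = 12 - 30*(-8) = 12 + 240 = 252)
w(C) = 2*C
p(M) = 3*M²
1/(p(P - 33/(-16)) + w(D(-13))) = 1/(3*(252 - 33/(-16))² + 2*(-13)) = 1/(3*(252 - 33*(-1/16))² - 26) = 1/(3*(252 + 33/16)² - 26) = 1/(3*(4065/16)² - 26) = 1/(3*(16524225/256) - 26) = 1/(49572675/256 - 26) = 1/(49566019/256) = 256/49566019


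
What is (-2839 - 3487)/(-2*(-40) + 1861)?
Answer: -6326/1941 ≈ -3.2591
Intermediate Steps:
(-2839 - 3487)/(-2*(-40) + 1861) = -6326/(80 + 1861) = -6326/1941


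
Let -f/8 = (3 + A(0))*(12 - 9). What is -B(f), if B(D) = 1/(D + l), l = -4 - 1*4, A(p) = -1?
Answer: 1/56 ≈ 0.017857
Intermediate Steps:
l = -8 (l = -4 - 4 = -8)
f = -48 (f = -8*(3 - 1)*(12 - 9) = -16*3 = -8*6 = -48)
B(D) = 1/(-8 + D) (B(D) = 1/(D - 8) = 1/(-8 + D))
-B(f) = -1/(-8 - 48) = -1/(-56) = -1*(-1/56) = 1/56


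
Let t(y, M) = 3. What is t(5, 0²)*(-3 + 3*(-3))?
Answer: -36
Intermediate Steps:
t(5, 0²)*(-3 + 3*(-3)) = 3*(-3 + 3*(-3)) = 3*(-3 - 9) = 3*(-12) = -36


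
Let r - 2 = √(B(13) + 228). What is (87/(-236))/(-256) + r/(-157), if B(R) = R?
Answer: -107173/9485312 - √241/157 ≈ -0.11018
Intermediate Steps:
r = 2 + √241 (r = 2 + √(13 + 228) = 2 + √241 ≈ 17.524)
(87/(-236))/(-256) + r/(-157) = (87/(-236))/(-256) + (2 + √241)/(-157) = (87*(-1/236))*(-1/256) + (2 + √241)*(-1/157) = -87/236*(-1/256) + (-2/157 - √241/157) = 87/60416 + (-2/157 - √241/157) = -107173/9485312 - √241/157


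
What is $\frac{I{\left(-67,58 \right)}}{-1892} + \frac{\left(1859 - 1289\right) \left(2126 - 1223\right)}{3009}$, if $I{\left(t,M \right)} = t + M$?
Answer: $\frac{324619467}{1897676} \approx 171.06$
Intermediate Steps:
$I{\left(t,M \right)} = M + t$
$\frac{I{\left(-67,58 \right)}}{-1892} + \frac{\left(1859 - 1289\right) \left(2126 - 1223\right)}{3009} = \frac{58 - 67}{-1892} + \frac{\left(1859 - 1289\right) \left(2126 - 1223\right)}{3009} = \left(-9\right) \left(- \frac{1}{1892}\right) + 570 \cdot 903 \cdot \frac{1}{3009} = \frac{9}{1892} + 514710 \cdot \frac{1}{3009} = \frac{9}{1892} + \frac{171570}{1003} = \frac{324619467}{1897676}$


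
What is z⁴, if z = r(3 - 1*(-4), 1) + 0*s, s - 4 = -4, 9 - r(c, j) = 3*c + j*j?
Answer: 28561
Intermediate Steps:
r(c, j) = 9 - j² - 3*c (r(c, j) = 9 - (3*c + j*j) = 9 - (3*c + j²) = 9 - (j² + 3*c) = 9 + (-j² - 3*c) = 9 - j² - 3*c)
s = 0 (s = 4 - 4 = 0)
z = -13 (z = (9 - 1*1² - 3*(3 - 1*(-4))) + 0*0 = (9 - 1*1 - 3*(3 + 4)) + 0 = (9 - 1 - 3*7) + 0 = (9 - 1 - 21) + 0 = -13 + 0 = -13)
z⁴ = (-13)⁴ = 28561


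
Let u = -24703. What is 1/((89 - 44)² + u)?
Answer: -1/22678 ≈ -4.4096e-5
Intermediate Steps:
1/((89 - 44)² + u) = 1/((89 - 44)² - 24703) = 1/(45² - 24703) = 1/(2025 - 24703) = 1/(-22678) = -1/22678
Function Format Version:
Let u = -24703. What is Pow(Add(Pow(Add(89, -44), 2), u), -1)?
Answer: Rational(-1, 22678) ≈ -4.4096e-5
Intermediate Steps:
Pow(Add(Pow(Add(89, -44), 2), u), -1) = Pow(Add(Pow(Add(89, -44), 2), -24703), -1) = Pow(Add(Pow(45, 2), -24703), -1) = Pow(Add(2025, -24703), -1) = Pow(-22678, -1) = Rational(-1, 22678)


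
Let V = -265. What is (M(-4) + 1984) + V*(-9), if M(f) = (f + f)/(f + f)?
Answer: 4370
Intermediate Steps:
M(f) = 1 (M(f) = (2*f)/((2*f)) = (2*f)*(1/(2*f)) = 1)
(M(-4) + 1984) + V*(-9) = (1 + 1984) - 265*(-9) = 1985 + 2385 = 4370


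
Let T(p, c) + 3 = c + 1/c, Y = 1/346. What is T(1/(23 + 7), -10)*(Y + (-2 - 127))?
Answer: 5846923/3460 ≈ 1689.9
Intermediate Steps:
Y = 1/346 ≈ 0.0028902
T(p, c) = -3 + c + 1/c (T(p, c) = -3 + (c + 1/c) = -3 + c + 1/c)
T(1/(23 + 7), -10)*(Y + (-2 - 127)) = (-3 - 10 + 1/(-10))*(1/346 + (-2 - 127)) = (-3 - 10 - 1/10)*(1/346 - 129) = -131/10*(-44633/346) = 5846923/3460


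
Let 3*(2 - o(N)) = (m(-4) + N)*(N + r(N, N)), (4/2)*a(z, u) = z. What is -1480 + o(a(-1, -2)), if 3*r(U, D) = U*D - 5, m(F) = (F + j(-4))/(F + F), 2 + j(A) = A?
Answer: -70919/48 ≈ -1477.5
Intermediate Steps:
j(A) = -2 + A
a(z, u) = z/2
m(F) = (-6 + F)/(2*F) (m(F) = (F + (-2 - 4))/(F + F) = (F - 6)/((2*F)) = (-6 + F)*(1/(2*F)) = (-6 + F)/(2*F))
r(U, D) = -5/3 + D*U/3 (r(U, D) = (U*D - 5)/3 = (D*U - 5)/3 = (-5 + D*U)/3 = -5/3 + D*U/3)
o(N) = 2 - (5/4 + N)*(-5/3 + N + N²/3)/3 (o(N) = 2 - ((½)*(-6 - 4)/(-4) + N)*(N + (-5/3 + N*N/3))/3 = 2 - ((½)*(-¼)*(-10) + N)*(N + (-5/3 + N²/3))/3 = 2 - (5/4 + N)*(-5/3 + N + N²/3)/3)
-1480 + o(a(-1, -2)) = -1480 + (97/36 - 17*((½)*(-1))²/36 - ((½)*(-1))³/9 + 5*((½)*(-1))/36) = -1480 + (97/36 - 17*(-½)²/36 - (-½)³/9 + (5/36)*(-½)) = -1480 + (97/36 - 17/36*¼ - ⅑*(-⅛) - 5/72) = -1480 + (97/36 - 17/144 + 1/72 - 5/72) = -1480 + 121/48 = -70919/48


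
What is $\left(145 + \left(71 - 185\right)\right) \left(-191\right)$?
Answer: $-5921$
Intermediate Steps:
$\left(145 + \left(71 - 185\right)\right) \left(-191\right) = \left(145 - 114\right) \left(-191\right) = 31 \left(-191\right) = -5921$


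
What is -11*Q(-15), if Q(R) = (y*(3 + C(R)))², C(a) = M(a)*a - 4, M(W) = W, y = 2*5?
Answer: -55193600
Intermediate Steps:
y = 10
C(a) = -4 + a² (C(a) = a*a - 4 = a² - 4 = -4 + a²)
Q(R) = (-10 + 10*R²)² (Q(R) = (10*(3 + (-4 + R²)))² = (10*(-1 + R²))² = (-10 + 10*R²)²)
-11*Q(-15) = -1100*(-1 + (-15)²)² = -1100*(-1 + 225)² = -1100*224² = -1100*50176 = -11*5017600 = -55193600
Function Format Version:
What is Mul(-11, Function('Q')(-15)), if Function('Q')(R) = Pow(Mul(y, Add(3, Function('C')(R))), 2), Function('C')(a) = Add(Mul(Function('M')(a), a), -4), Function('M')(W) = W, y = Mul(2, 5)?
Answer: -55193600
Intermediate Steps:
y = 10
Function('C')(a) = Add(-4, Pow(a, 2)) (Function('C')(a) = Add(Mul(a, a), -4) = Add(Pow(a, 2), -4) = Add(-4, Pow(a, 2)))
Function('Q')(R) = Pow(Add(-10, Mul(10, Pow(R, 2))), 2) (Function('Q')(R) = Pow(Mul(10, Add(3, Add(-4, Pow(R, 2)))), 2) = Pow(Mul(10, Add(-1, Pow(R, 2))), 2) = Pow(Add(-10, Mul(10, Pow(R, 2))), 2))
Mul(-11, Function('Q')(-15)) = Mul(-11, Mul(100, Pow(Add(-1, Pow(-15, 2)), 2))) = Mul(-11, Mul(100, Pow(Add(-1, 225), 2))) = Mul(-11, Mul(100, Pow(224, 2))) = Mul(-11, Mul(100, 50176)) = Mul(-11, 5017600) = -55193600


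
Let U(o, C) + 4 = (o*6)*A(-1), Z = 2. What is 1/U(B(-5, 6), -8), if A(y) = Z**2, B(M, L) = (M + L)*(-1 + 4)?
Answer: 1/68 ≈ 0.014706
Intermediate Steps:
B(M, L) = 3*L + 3*M (B(M, L) = (L + M)*3 = 3*L + 3*M)
A(y) = 4 (A(y) = 2**2 = 4)
U(o, C) = -4 + 24*o (U(o, C) = -4 + (o*6)*4 = -4 + (6*o)*4 = -4 + 24*o)
1/U(B(-5, 6), -8) = 1/(-4 + 24*(3*6 + 3*(-5))) = 1/(-4 + 24*(18 - 15)) = 1/(-4 + 24*3) = 1/(-4 + 72) = 1/68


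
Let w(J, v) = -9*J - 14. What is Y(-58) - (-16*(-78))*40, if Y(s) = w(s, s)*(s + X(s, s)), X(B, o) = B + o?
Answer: -138312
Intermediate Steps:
w(J, v) = -14 - 9*J
Y(s) = 3*s*(-14 - 9*s) (Y(s) = (-14 - 9*s)*(s + (s + s)) = (-14 - 9*s)*(s + 2*s) = (-14 - 9*s)*(3*s) = 3*s*(-14 - 9*s))
Y(-58) - (-16*(-78))*40 = -3*(-58)*(14 + 9*(-58)) - (-16*(-78))*40 = -3*(-58)*(14 - 522) - 1248*40 = -3*(-58)*(-508) - 1*49920 = -88392 - 49920 = -138312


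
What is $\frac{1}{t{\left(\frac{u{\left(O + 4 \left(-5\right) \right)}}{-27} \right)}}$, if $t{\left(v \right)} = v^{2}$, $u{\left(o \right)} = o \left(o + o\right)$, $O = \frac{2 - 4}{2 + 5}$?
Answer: $\frac{1750329}{1626347584} \approx 0.0010762$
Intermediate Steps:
$O = - \frac{2}{7} \approx -0.28571$
$u{\left(o \right)} = 2 o^{2}$ ($u{\left(o \right)} = o 2 o = 2 o^{2}$)
$\frac{1}{t{\left(\frac{u{\left(O + 4 \left(-5\right) \right)}}{-27} \right)}} = \frac{1}{\left(\frac{2 \left(- \frac{2}{7} + 4 \left(-5\right)\right)^{2}}{-27}\right)^{2}} = \frac{1}{\left(2 \left(- \frac{2}{7} - 20\right)^{2} \left(- \frac{1}{27}\right)\right)^{2}} = \frac{1}{\left(2 \left(- \frac{142}{7}\right)^{2} \left(- \frac{1}{27}\right)\right)^{2}} = \frac{1}{\left(2 \cdot \frac{20164}{49} \left(- \frac{1}{27}\right)\right)^{2}} = \frac{1}{\left(\frac{40328}{49} \left(- \frac{1}{27}\right)\right)^{2}} = \frac{1}{\left(- \frac{40328}{1323}\right)^{2}} = \frac{1}{\frac{1626347584}{1750329}} = \frac{1750329}{1626347584}$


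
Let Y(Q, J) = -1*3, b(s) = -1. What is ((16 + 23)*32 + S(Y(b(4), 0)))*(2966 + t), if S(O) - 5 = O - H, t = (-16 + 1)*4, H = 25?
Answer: 3559850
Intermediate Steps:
t = -60 (t = -15*4 = -60)
Y(Q, J) = -3
S(O) = -20 + O (S(O) = 5 + (O - 1*25) = 5 + (O - 25) = 5 + (-25 + O) = -20 + O)
((16 + 23)*32 + S(Y(b(4), 0)))*(2966 + t) = ((16 + 23)*32 + (-20 - 3))*(2966 - 60) = (39*32 - 23)*2906 = (1248 - 23)*2906 = 1225*2906 = 3559850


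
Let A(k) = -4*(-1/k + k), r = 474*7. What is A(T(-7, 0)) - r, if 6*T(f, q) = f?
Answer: -69652/21 ≈ -3316.8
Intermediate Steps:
T(f, q) = f/6
r = 3318
A(k) = -4*k + 4/k (A(k) = -4*(k - 1/k) = -4*k + 4/k)
A(T(-7, 0)) - r = (-2*(-7)/3 + 4/(((⅙)*(-7)))) - 1*3318 = (-4*(-7/6) + 4/(-7/6)) - 3318 = (14/3 + 4*(-6/7)) - 3318 = (14/3 - 24/7) - 3318 = 26/21 - 3318 = -69652/21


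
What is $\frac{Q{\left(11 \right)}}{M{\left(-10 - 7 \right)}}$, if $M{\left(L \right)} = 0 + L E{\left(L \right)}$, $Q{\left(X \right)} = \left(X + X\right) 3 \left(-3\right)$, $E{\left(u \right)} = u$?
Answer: $- \frac{198}{289} \approx -0.68512$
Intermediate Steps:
$Q{\left(X \right)} = - 18 X$ ($Q{\left(X \right)} = 2 X 3 \left(-3\right) = 6 X \left(-3\right) = - 18 X$)
$M{\left(L \right)} = L^{2}$ ($M{\left(L \right)} = 0 + L L = 0 + L^{2} = L^{2}$)
$\frac{Q{\left(11 \right)}}{M{\left(-10 - 7 \right)}} = \frac{\left(-18\right) 11}{\left(-10 - 7\right)^{2}} = - \frac{198}{\left(-10 - 7\right)^{2}} = - \frac{198}{\left(-17\right)^{2}} = - \frac{198}{289}$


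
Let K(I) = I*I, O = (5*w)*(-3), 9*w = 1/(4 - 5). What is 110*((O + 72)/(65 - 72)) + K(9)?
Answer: -22609/21 ≈ -1076.6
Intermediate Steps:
w = -1/9 (w = 1/(9*(4 - 5)) = (1/9)/(-1) = (1/9)*(-1) = -1/9 ≈ -0.11111)
O = 5/3 (O = (5*(-1/9))*(-3) = -5/9*(-3) = 5/3 ≈ 1.6667)
K(I) = I**2
110*((O + 72)/(65 - 72)) + K(9) = 110*((5/3 + 72)/(65 - 72)) + 9**2 = 110*((221/3)/(-7)) + 81 = 110*((221/3)*(-1/7)) + 81 = 110*(-221/21) + 81 = -24310/21 + 81 = -22609/21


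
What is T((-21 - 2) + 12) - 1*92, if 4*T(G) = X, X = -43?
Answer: -411/4 ≈ -102.75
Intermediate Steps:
T(G) = -43/4 (T(G) = (¼)*(-43) = -43/4)
T((-21 - 2) + 12) - 1*92 = -43/4 - 1*92 = -43/4 - 92 = -411/4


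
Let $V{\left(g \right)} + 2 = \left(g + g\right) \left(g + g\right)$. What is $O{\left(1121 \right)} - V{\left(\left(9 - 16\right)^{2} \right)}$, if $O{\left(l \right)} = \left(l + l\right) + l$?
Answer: $-6239$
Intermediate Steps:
$V{\left(g \right)} = -2 + 4 g^{2}$ ($V{\left(g \right)} = -2 + \left(g + g\right) \left(g + g\right) = -2 + 2 g 2 g = -2 + 4 g^{2}$)
$O{\left(l \right)} = 3 l$ ($O{\left(l \right)} = 2 l + l = 3 l$)
$O{\left(1121 \right)} - V{\left(\left(9 - 16\right)^{2} \right)} = 3 \cdot 1121 - \left(-2 + 4 \left(\left(9 - 16\right)^{2}\right)^{2}\right) = 3363 - \left(-2 + 4 \left(\left(-7\right)^{2}\right)^{2}\right) = 3363 - \left(-2 + 4 \cdot 49^{2}\right) = 3363 - \left(-2 + 4 \cdot 2401\right) = 3363 - \left(-2 + 9604\right) = 3363 - 9602 = -6239$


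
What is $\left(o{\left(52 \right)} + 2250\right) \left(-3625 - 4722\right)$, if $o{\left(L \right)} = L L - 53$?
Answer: $-40908647$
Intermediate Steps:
$o{\left(L \right)} = -53 + L^{2}$ ($o{\left(L \right)} = L^{2} - 53 = -53 + L^{2}$)
$\left(o{\left(52 \right)} + 2250\right) \left(-3625 - 4722\right) = \left(\left(-53 + 52^{2}\right) + 2250\right) \left(-3625 - 4722\right) = \left(\left(-53 + 2704\right) + 2250\right) \left(-8347\right) = \left(2651 + 2250\right) \left(-8347\right) = 4901 \left(-8347\right) = -40908647$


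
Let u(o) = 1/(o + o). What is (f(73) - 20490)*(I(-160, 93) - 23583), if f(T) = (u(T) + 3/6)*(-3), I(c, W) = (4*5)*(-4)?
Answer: 35397032103/73 ≈ 4.8489e+8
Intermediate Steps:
I(c, W) = -80 (I(c, W) = 20*(-4) = -80)
u(o) = 1/(2*o)
f(T) = -3/2 - 3/(2*T) (f(T) = (1/(2*T) + 3/6)*(-3) = (1/(2*T) + 3*(1/6))*(-3) = (1/(2*T) + 1/2)*(-3) = (1/2 + 1/(2*T))*(-3) = -3/2 - 3/(2*T))
(f(73) - 20490)*(I(-160, 93) - 23583) = ((3/2)*(-1 - 1*73)/73 - 20490)*(-80 - 23583) = ((3/2)*(1/73)*(-1 - 73) - 20490)*(-23663) = ((3/2)*(1/73)*(-74) - 20490)*(-23663) = (-111/73 - 20490)*(-23663) = -1495881/73*(-23663) = 35397032103/73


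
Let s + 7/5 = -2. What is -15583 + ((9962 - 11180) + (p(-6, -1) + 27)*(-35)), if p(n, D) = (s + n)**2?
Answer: -104193/5 ≈ -20839.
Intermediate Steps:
s = -17/5 (s = -7/5 - 2 = -17/5 ≈ -3.4000)
p(n, D) = (-17/5 + n)**2
-15583 + ((9962 - 11180) + (p(-6, -1) + 27)*(-35)) = -15583 + ((9962 - 11180) + ((-17 + 5*(-6))**2/25 + 27)*(-35)) = -15583 + (-1218 + ((-17 - 30)**2/25 + 27)*(-35)) = -15583 + (-1218 + ((1/25)*(-47)**2 + 27)*(-35)) = -15583 + (-1218 + ((1/25)*2209 + 27)*(-35)) = -15583 + (-1218 + (2209/25 + 27)*(-35)) = -15583 + (-1218 + (2884/25)*(-35)) = -15583 + (-1218 - 20188/5) = -15583 - 26278/5 = -104193/5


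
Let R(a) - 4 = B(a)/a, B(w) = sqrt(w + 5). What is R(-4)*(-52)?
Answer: -195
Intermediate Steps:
B(w) = sqrt(5 + w)
R(a) = 4 + sqrt(5 + a)/a
R(-4)*(-52) = (4 + sqrt(5 - 4)/(-4))*(-52) = (4 - sqrt(1)/4)*(-52) = (4 - 1/4*1)*(-52) = (4 - 1/4)*(-52) = (15/4)*(-52) = -195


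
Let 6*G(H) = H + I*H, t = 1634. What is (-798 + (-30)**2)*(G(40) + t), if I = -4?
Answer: 164628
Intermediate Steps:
G(H) = -H/2 (G(H) = (H - 4*H)/6 = (-3*H)/6 = -H/2)
(-798 + (-30)**2)*(G(40) + t) = (-798 + (-30)**2)*(-1/2*40 + 1634) = (-798 + 900)*(-20 + 1634) = 102*1614 = 164628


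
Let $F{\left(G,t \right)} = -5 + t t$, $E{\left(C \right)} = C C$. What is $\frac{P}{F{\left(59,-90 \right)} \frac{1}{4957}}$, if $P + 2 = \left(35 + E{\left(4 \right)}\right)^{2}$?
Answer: $\frac{12883243}{8095} \approx 1591.5$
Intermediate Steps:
$E{\left(C \right)} = C^{2}$
$F{\left(G,t \right)} = -5 + t^{2}$
$P = 2599$ ($P = -2 + \left(35 + 4^{2}\right)^{2} = -2 + \left(35 + 16\right)^{2} = -2 + 51^{2} = -2 + 2601 = 2599$)
$\frac{P}{F{\left(59,-90 \right)} \frac{1}{4957}} = \frac{2599}{\left(-5 + \left(-90\right)^{2}\right) \frac{1}{4957}} = \frac{2599}{\left(-5 + 8100\right) \frac{1}{4957}} = \frac{2599}{8095 \cdot \frac{1}{4957}} = \frac{2599}{\frac{8095}{4957}} = 2599 \cdot \frac{4957}{8095} = \frac{12883243}{8095}$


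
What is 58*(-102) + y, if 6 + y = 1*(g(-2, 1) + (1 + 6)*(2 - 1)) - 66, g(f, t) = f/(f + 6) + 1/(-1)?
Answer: -11965/2 ≈ -5982.5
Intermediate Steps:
g(f, t) = -1 + f/(6 + f) (g(f, t) = f/(6 + f) + 1*(-1) = f/(6 + f) - 1 = -1 + f/(6 + f))
y = -133/2 (y = -6 + (1*(-6/(6 - 2) + (1 + 6)*(2 - 1)) - 66) = -6 + (1*(-6/4 + 7*1) - 66) = -6 + (1*(-6*¼ + 7) - 66) = -6 + (1*(-3/2 + 7) - 66) = -6 + (1*(11/2) - 66) = -6 + (11/2 - 66) = -6 - 121/2 = -133/2 ≈ -66.500)
58*(-102) + y = 58*(-102) - 133/2 = -5916 - 133/2 = -11965/2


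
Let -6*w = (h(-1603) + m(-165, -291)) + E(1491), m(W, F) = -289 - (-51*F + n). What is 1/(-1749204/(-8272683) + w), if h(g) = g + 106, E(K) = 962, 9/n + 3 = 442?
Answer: 1210569279/3160854729116 ≈ 0.00038299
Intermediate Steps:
n = 9/439 (n = 9/(-3 + 442) = 9/439 ≈ 0.020501)
m(W, F) = -126880/439 + 51*F (m(W, F) = -289 - (-51*F + 9/439) = -289 - (9/439 - 51*F) = -289 + (-9/439 + 51*F) = -126880/439 + 51*F)
h(g) = 106 + g
w = 3438472/1317 (w = -(((106 - 1603) + (-126880/439 + 51*(-291))) + 962)/6 = -((-1497 + (-126880/439 - 14841)) + 962)/6 = -((-1497 - 6642079/439) + 962)/6 = -(-7299262/439 + 962)/6 = -1/6*(-6876944/439) = 3438472/1317 ≈ 2610.8)
1/(-1749204/(-8272683) + w) = 1/(-1749204/(-8272683) + 3438472/1317) = 1/(-1749204*(-1/8272683) + 3438472/1317) = 1/(194356/919187 + 3438472/1317) = 1/(3160854729116/1210569279) = 1210569279/3160854729116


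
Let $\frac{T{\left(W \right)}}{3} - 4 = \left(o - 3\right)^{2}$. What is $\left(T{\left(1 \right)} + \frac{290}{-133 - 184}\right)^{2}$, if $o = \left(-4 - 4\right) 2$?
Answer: $\frac{120287580625}{100489} \approx 1.197 \cdot 10^{6}$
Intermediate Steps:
$o = -16$ ($o = \left(-8\right) 2 = -16$)
$T{\left(W \right)} = 1095$ ($T{\left(W \right)} = 12 + 3 \left(-16 - 3\right)^{2} = 12 + 3 \left(-19\right)^{2} = 12 + 3 \cdot 361 = 12 + 1083 = 1095$)
$\left(T{\left(1 \right)} + \frac{290}{-133 - 184}\right)^{2} = \left(1095 + \frac{290}{-133 - 184}\right)^{2} = \left(1095 + \frac{290}{-317}\right)^{2} = \left(1095 + 290 \left(- \frac{1}{317}\right)\right)^{2} = \left(1095 - \frac{290}{317}\right)^{2} = \left(\frac{346825}{317}\right)^{2} = \frac{120287580625}{100489}$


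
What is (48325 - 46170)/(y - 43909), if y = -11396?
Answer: -431/11061 ≈ -0.038966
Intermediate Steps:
(48325 - 46170)/(y - 43909) = (48325 - 46170)/(-11396 - 43909) = 2155/(-55305) = 2155*(-1/55305) = -431/11061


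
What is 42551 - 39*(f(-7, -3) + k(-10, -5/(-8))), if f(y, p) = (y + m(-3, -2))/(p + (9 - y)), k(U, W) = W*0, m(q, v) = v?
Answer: 42578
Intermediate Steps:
k(U, W) = 0
f(y, p) = (-2 + y)/(9 + p - y) (f(y, p) = (y - 2)/(p + (9 - y)) = (-2 + y)/(9 + p - y))
42551 - 39*(f(-7, -3) + k(-10, -5/(-8))) = 42551 - 39*((-2 - 7)/(9 - 3 - 1*(-7)) + 0) = 42551 - 39*(-9/(9 - 3 + 7) + 0) = 42551 - 39*(-9/13 + 0) = 42551 - 39*(-9/13) = 42551 + 27 = 42578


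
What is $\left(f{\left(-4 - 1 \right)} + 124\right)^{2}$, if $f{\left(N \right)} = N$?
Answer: $14161$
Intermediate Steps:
$\left(f{\left(-4 - 1 \right)} + 124\right)^{2} = \left(\left(-4 - 1\right) + 124\right)^{2} = \left(-5 + 124\right)^{2} = 119^{2} = 14161$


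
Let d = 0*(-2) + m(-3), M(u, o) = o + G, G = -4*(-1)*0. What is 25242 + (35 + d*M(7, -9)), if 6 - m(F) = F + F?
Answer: 25169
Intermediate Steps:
m(F) = 6 - 2*F (m(F) = 6 - (F + F) = 6 - 2*F)
G = 0 (G = 4*0 = 0)
M(u, o) = o (M(u, o) = o + 0 = o)
d = 12 (d = 0*(-2) + (6 - 2*(-3)) = 0 + (6 + 6) = 0 + 12 = 12)
25242 + (35 + d*M(7, -9)) = 25242 + (35 + 12*(-9)) = 25242 + (35 - 108) = 25242 - 73 = 25169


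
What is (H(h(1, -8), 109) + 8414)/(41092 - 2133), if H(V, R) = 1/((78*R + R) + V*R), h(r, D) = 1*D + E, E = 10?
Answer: 74287207/343969011 ≈ 0.21597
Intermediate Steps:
h(r, D) = 10 + D (h(r, D) = 1*D + 10 = D + 10 = 10 + D)
H(V, R) = 1/(79*R + R*V)
(H(h(1, -8), 109) + 8414)/(41092 - 2133) = (1/(109*(79 + (10 - 8))) + 8414)/(41092 - 2133) = (1/(109*(79 + 2)) + 8414)/38959 = ((1/109)/81 + 8414)*(1/38959) = ((1/109)*(1/81) + 8414)*(1/38959) = (1/8829 + 8414)*(1/38959) = (74287207/8829)*(1/38959) = 74287207/343969011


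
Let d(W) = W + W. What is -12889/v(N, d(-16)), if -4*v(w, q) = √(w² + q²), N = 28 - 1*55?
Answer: 51556*√1753/1753 ≈ 1231.4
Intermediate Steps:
d(W) = 2*W
N = -27 (N = 28 - 55 = -27)
v(w, q) = -√(q² + w²)/4 (v(w, q) = -√(w² + q²)/4 = -√(q² + w²)/4)
-12889/v(N, d(-16)) = -12889*(-4/√((2*(-16))² + (-27)²)) = -12889*(-4/√((-32)² + 729)) = -12889*(-4/√(1024 + 729)) = -12889*(-4*√1753/1753) = -(-51556)*√1753/1753 = 51556*√1753/1753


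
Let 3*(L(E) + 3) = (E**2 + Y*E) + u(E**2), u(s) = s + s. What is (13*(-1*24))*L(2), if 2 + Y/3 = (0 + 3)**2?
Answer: -4680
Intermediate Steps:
Y = 21 (Y = -6 + 3*(0 + 3)**2 = -6 + 3*3**2 = -6 + 3*9 = -6 + 27 = 21)
u(s) = 2*s
L(E) = -3 + E**2 + 7*E (L(E) = -3 + ((E**2 + 21*E) + 2*E**2)/3 = -3 + (3*E**2 + 21*E)/3 = -3 + (E**2 + 7*E) = -3 + E**2 + 7*E)
(13*(-1*24))*L(2) = (13*(-1*24))*(-3 + 2**2 + 7*2) = (13*(-24))*(-3 + 4 + 14) = -312*15 = -4680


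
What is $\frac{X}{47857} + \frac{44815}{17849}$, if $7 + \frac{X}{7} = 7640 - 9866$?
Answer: $\frac{1865713736}{854199593} \approx 2.1842$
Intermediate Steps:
$X = -15631$ ($X = -49 + 7 \left(7640 - 9866\right) = -49 + 7 \left(-2226\right) = -49 - 15582 = -15631$)
$\frac{X}{47857} + \frac{44815}{17849} = - \frac{15631}{47857} + \frac{44815}{17849} = \frac{1865713736}{854199593}$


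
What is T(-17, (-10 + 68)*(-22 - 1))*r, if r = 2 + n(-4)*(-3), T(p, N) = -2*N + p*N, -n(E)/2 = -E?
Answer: 658996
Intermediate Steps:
n(E) = 2*E (n(E) = -(-2)*E = 2*E)
T(p, N) = -2*N + N*p
r = 26 (r = 2 + (2*(-4))*(-3) = 2 - 8*(-3) = 2 + 24 = 26)
T(-17, (-10 + 68)*(-22 - 1))*r = (((-10 + 68)*(-22 - 1))*(-2 - 17))*26 = ((58*(-23))*(-19))*26 = -1334*(-19)*26 = 25346*26 = 658996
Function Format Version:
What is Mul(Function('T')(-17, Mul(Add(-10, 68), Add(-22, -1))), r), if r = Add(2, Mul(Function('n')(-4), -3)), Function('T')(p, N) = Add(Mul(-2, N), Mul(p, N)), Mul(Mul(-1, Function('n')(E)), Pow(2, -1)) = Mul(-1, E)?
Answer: 658996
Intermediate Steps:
Function('n')(E) = Mul(2, E) (Function('n')(E) = Mul(-2, Mul(-1, E)) = Mul(2, E))
Function('T')(p, N) = Add(Mul(-2, N), Mul(N, p))
r = 26 (r = Add(2, Mul(Mul(2, -4), -3)) = Add(2, Mul(-8, -3)) = Add(2, 24) = 26)
Mul(Function('T')(-17, Mul(Add(-10, 68), Add(-22, -1))), r) = Mul(Mul(Mul(Add(-10, 68), Add(-22, -1)), Add(-2, -17)), 26) = Mul(Mul(Mul(58, -23), -19), 26) = Mul(Mul(-1334, -19), 26) = Mul(25346, 26) = 658996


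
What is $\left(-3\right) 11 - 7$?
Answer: $-40$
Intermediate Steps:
$\left(-3\right) 11 - 7 = -33 - 7 = -40$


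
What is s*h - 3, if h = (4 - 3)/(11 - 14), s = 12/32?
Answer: -25/8 ≈ -3.1250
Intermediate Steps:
s = 3/8 (s = 12*(1/32) = 3/8 ≈ 0.37500)
h = -⅓ (h = 1/(-3) = 1*(-⅓) = -⅓ ≈ -0.33333)
s*h - 3 = (3/8)*(-⅓) - 3 = -⅛ - 3 = -25/8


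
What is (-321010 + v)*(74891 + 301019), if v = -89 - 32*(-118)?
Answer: -119284888930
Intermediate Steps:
v = 3687 (v = -89 + 3776 = 3687)
(-321010 + v)*(74891 + 301019) = (-321010 + 3687)*(74891 + 301019) = -317323*375910 = -119284888930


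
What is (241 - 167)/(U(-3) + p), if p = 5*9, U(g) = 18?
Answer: 74/63 ≈ 1.1746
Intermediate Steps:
p = 45
(241 - 167)/(U(-3) + p) = (241 - 167)/(18 + 45) = 74/63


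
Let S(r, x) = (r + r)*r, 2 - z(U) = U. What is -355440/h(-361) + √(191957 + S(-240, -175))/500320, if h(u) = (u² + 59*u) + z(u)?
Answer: -71088/21877 + √307157/500320 ≈ -3.2483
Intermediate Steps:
z(U) = 2 - U
S(r, x) = 2*r² (S(r, x) = (2*r)*r = 2*r²)
h(u) = 2 + u² + 58*u (h(u) = (u² + 59*u) + (2 - u) = 2 + u² + 58*u)
-355440/h(-361) + √(191957 + S(-240, -175))/500320 = -355440/(2 + (-361)² + 58*(-361)) + √(191957 + 2*(-240)²)/500320 = -355440/(2 + 130321 - 20938) + √(191957 + 2*57600)*(1/500320) = -355440/109385 + √(191957 + 115200)*(1/500320) = -355440*1/109385 + √307157*(1/500320) = -71088/21877 + √307157/500320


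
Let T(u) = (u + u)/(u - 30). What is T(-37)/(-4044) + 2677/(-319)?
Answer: -362675701/43216206 ≈ -8.3921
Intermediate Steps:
T(u) = 2*u/(-30 + u) (T(u) = (2*u)/(-30 + u) = 2*u/(-30 + u))
T(-37)/(-4044) + 2677/(-319) = (2*(-37)/(-30 - 37))/(-4044) + 2677/(-319) = (2*(-37)/(-67))*(-1/4044) + 2677*(-1/319) = (2*(-37)*(-1/67))*(-1/4044) - 2677/319 = (74/67)*(-1/4044) - 2677/319 = -37/135474 - 2677/319 = -362675701/43216206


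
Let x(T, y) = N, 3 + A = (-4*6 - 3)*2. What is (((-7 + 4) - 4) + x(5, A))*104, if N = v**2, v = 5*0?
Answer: -728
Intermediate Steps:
v = 0
A = -57 (A = -3 + (-4*6 - 3)*2 = -3 + (-24 - 3)*2 = -3 - 27*2 = -3 - 54 = -57)
N = 0 (N = 0**2 = 0)
x(T, y) = 0
(((-7 + 4) - 4) + x(5, A))*104 = (((-7 + 4) - 4) + 0)*104 = ((-3 - 4) + 0)*104 = (-7 + 0)*104 = -7*104 = -728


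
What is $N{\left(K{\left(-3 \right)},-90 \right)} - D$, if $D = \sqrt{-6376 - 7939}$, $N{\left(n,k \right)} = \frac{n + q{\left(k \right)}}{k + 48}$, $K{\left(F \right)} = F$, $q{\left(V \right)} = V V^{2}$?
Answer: $\frac{243001}{14} - i \sqrt{14315} \approx 17357.0 - 119.65 i$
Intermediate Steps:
$q{\left(V \right)} = V^{3}$
$N{\left(n,k \right)} = \frac{n + k^{3}}{48 + k}$ ($N{\left(n,k \right)} = \frac{n + k^{3}}{k + 48} = \frac{n + k^{3}}{48 + k}$)
$D = i \sqrt{14315}$ ($D = \sqrt{-14315} = i \sqrt{14315} \approx 119.65 i$)
$N{\left(K{\left(-3 \right)},-90 \right)} - D = \frac{-3 + \left(-90\right)^{3}}{48 - 90} - i \sqrt{14315} = \frac{-3 - 729000}{-42} - i \sqrt{14315} = \left(- \frac{1}{42}\right) \left(-729003\right) - i \sqrt{14315} = \frac{243001}{14} - i \sqrt{14315}$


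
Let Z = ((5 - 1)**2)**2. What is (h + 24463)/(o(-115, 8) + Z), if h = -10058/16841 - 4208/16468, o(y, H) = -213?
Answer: 1696068228293/2981379071 ≈ 568.89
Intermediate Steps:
h = -59125518/69334397 (h = -10058*1/16841 - 4208*1/16468 = -10058/16841 - 1052/4117 = -59125518/69334397 ≈ -0.85276)
Z = 256 (Z = (4**2)**2 = 16**2 = 256)
(h + 24463)/(o(-115, 8) + Z) = (-59125518/69334397 + 24463)/(-213 + 256) = (1696068228293/69334397)/43 = (1696068228293/69334397)*(1/43) = 1696068228293/2981379071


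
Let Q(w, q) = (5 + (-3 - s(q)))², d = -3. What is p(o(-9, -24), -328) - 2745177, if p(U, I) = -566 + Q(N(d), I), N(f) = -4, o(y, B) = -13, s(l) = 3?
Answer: -2745742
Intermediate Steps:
Q(w, q) = 1 (Q(w, q) = (5 + (-3 - 1*3))² = (5 + (-3 - 3))² = (5 - 6)² = (-1)² = 1)
p(U, I) = -565 (p(U, I) = -566 + 1 = -565)
p(o(-9, -24), -328) - 2745177 = -565 - 2745177 = -2745742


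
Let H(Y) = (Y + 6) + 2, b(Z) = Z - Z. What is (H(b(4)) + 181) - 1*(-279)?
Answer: 468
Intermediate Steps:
b(Z) = 0
H(Y) = 8 + Y (H(Y) = (6 + Y) + 2 = 8 + Y)
(H(b(4)) + 181) - 1*(-279) = ((8 + 0) + 181) - 1*(-279) = (8 + 181) + 279 = 189 + 279 = 468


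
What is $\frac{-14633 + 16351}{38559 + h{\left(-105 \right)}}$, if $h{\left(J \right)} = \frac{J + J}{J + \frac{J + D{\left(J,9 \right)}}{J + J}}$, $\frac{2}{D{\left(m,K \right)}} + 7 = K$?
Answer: $\frac{18851614}{423129957} \approx 0.044553$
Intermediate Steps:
$D{\left(m,K \right)} = \frac{2}{-7 + K}$
$h{\left(J \right)} = \frac{2 J}{J + \frac{1 + J}{2 J}}$ ($h{\left(J \right)} = \frac{J + J}{J + \frac{J + \frac{2}{-7 + 9}}{J + J}} = \frac{2 J}{J + \frac{J + \frac{2}{2}}{2 J}} = \frac{2 J}{J + \left(J + 2 \cdot \frac{1}{2}\right) \frac{1}{2 J}} = \frac{2 J}{J + \left(J + 1\right) \frac{1}{2 J}} = \frac{2 J}{J + \left(1 + J\right) \frac{1}{2 J}} = \frac{2 J}{J + \frac{1 + J}{2 J}}$)
$\frac{-14633 + 16351}{38559 + h{\left(-105 \right)}} = \frac{-14633 + 16351}{38559 + \frac{4 \left(-105\right)^{2}}{1 - 105 + 2 \left(-105\right)^{2}}} = \frac{1718}{38559 + 4 \cdot 11025 \frac{1}{1 - 105 + 2 \cdot 11025}} = \frac{1718}{38559 + 4 \cdot 11025 \frac{1}{1 - 105 + 22050}} = \frac{1718}{38559 + 4 \cdot 11025 \cdot \frac{1}{21946}} = \frac{1718}{38559 + \frac{22050}{10973}} = \frac{1718}{\frac{423129957}{10973}} = 1718 \cdot \frac{10973}{423129957} = \frac{18851614}{423129957}$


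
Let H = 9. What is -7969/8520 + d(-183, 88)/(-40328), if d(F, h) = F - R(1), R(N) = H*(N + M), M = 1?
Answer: -70348/75615 ≈ -0.93034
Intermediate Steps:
R(N) = 9 + 9*N (R(N) = 9*(N + 1) = 9*(1 + N) = 9 + 9*N)
d(F, h) = -18 + F (d(F, h) = F - (9 + 9*1) = F - (9 + 9) = F - 1*18 = F - 18 = -18 + F)
-7969/8520 + d(-183, 88)/(-40328) = -7969/8520 + (-18 - 183)/(-40328) = -7969*1/8520 - 201*(-1/40328) = -7969/8520 + 201/40328 = -70348/75615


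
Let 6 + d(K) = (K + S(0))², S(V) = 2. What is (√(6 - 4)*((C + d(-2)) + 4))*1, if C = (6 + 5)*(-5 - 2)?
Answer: -79*√2 ≈ -111.72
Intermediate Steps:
d(K) = -6 + (2 + K)² (d(K) = -6 + (K + 2)² = -6 + (2 + K)²)
C = -77 (C = 11*(-7) = -77)
(√(6 - 4)*((C + d(-2)) + 4))*1 = (√(6 - 4)*((-77 + (-6 + (2 - 2)²)) + 4))*1 = (√2*((-77 + (-6 + 0²)) + 4))*1 = (√2*((-77 + (-6 + 0)) + 4))*1 = (√2*((-77 - 6) + 4))*1 = (√2*(-83 + 4))*1 = (√2*(-79))*1 = -79*√2*1 = -79*√2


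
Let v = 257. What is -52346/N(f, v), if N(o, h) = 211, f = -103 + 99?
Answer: -52346/211 ≈ -248.09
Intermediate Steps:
f = -4
-52346/N(f, v) = -52346/211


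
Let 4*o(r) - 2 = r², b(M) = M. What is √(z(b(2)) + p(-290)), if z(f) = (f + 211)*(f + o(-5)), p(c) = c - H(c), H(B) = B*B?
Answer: I*√330105/2 ≈ 287.27*I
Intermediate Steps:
H(B) = B²
p(c) = c - c²
o(r) = ½ + r²/4
z(f) = (211 + f)*(27/4 + f) (z(f) = (f + 211)*(f + (½ + (¼)*(-5)²)) = (211 + f)*(f + (½ + (¼)*25)) = (211 + f)*(f + (½ + 25/4)) = (211 + f)*(f + 27/4) = (211 + f)*(27/4 + f))
√(z(b(2)) + p(-290)) = √((5697/4 + 2² + (871/4)*2) - 290*(1 - 1*(-290))) = √((5697/4 + 4 + 871/2) - 290*(1 + 290)) = √(7455/4 - 290*291) = √(7455/4 - 84390) = √(-330105/4) = I*√330105/2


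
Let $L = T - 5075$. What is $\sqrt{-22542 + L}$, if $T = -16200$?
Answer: $i \sqrt{43817} \approx 209.33 i$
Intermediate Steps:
$L = -21275$ ($L = -16200 - 5075 = -21275$)
$\sqrt{-22542 + L} = \sqrt{-22542 - 21275} = \sqrt{-43817} = i \sqrt{43817}$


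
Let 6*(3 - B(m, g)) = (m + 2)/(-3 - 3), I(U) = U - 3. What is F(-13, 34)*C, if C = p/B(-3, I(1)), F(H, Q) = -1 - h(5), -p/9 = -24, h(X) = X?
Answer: -46656/107 ≈ -436.04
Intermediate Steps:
p = 216 (p = -9*(-24) = 216)
I(U) = -3 + U
B(m, g) = 55/18 + m/36 (B(m, g) = 3 - (m + 2)/(6*(-3 - 3)) = 3 - (2 + m)/(6*(-6)) = 3 - (2 + m)*(-1)/(6*6) = 3 - (-1/3 - m/6)/6 = 3 + (1/18 + m/36) = 55/18 + m/36)
F(H, Q) = -6 (F(H, Q) = -1 - 1*5 = -1 - 5 = -6)
C = 7776/107 (C = 216/(55/18 + (1/36)*(-3)) = 216/(55/18 - 1/12) = 216/(107/36) = 216*(36/107) = 7776/107 ≈ 72.673)
F(-13, 34)*C = -6*7776/107 = -46656/107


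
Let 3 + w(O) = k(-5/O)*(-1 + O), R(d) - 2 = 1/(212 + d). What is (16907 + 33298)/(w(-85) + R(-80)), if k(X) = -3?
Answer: 1325412/6785 ≈ 195.34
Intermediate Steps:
R(d) = 2 + 1/(212 + d)
w(O) = -3*O (w(O) = -3 - 3*(-1 + O) = -3 + (3 - 3*O) = -3*O)
(16907 + 33298)/(w(-85) + R(-80)) = (16907 + 33298)/(-3*(-85) + (425 + 2*(-80))/(212 - 80)) = 50205/(255 + (425 - 160)/132) = 50205/(255 + (1/132)*265) = 50205/(255 + 265/132) = 50205/(33925/132) = 50205*(132/33925) = 1325412/6785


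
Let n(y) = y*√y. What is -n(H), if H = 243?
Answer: -2187*√3 ≈ -3788.0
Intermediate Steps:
n(y) = y^(3/2)
-n(H) = -243^(3/2) = -2187*√3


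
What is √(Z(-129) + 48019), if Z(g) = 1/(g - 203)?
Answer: √1323211481/166 ≈ 219.13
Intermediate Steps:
Z(g) = 1/(-203 + g)
√(Z(-129) + 48019) = √(1/(-203 - 129) + 48019) = √(1/(-332) + 48019) = √(-1/332 + 48019) = √(15942307/332) = √1323211481/166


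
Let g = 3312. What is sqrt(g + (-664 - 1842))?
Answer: sqrt(806) ≈ 28.390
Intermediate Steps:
sqrt(g + (-664 - 1842)) = sqrt(3312 + (-664 - 1842)) = sqrt(3312 - 2506) = sqrt(806)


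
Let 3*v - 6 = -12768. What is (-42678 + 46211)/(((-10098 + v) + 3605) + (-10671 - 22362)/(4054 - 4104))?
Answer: -176650/504317 ≈ -0.35028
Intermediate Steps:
v = -4254 (v = 2 + (⅓)*(-12768) = 2 - 4256 = -4254)
(-42678 + 46211)/(((-10098 + v) + 3605) + (-10671 - 22362)/(4054 - 4104)) = (-42678 + 46211)/(((-10098 - 4254) + 3605) + (-10671 - 22362)/(4054 - 4104)) = 3533/((-14352 + 3605) - 33033/(-50)) = 3533/(-10747 - 33033*(-1/50)) = 3533/(-10747 + 33033/50) = 3533/(-504317/50) = 3533*(-50/504317) = -176650/504317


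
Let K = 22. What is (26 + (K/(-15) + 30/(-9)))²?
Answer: 11236/25 ≈ 449.44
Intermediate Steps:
(26 + (K/(-15) + 30/(-9)))² = (26 + (22/(-15) + 30/(-9)))² = (26 + (22*(-1/15) + 30*(-⅑)))² = (26 + (-22/15 - 10/3))² = (26 - 24/5)² = (106/5)² = 11236/25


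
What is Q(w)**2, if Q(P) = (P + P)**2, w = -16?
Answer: 1048576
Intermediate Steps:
Q(P) = 4*P**2 (Q(P) = (2*P)**2 = 4*P**2)
Q(w)**2 = (4*(-16)**2)**2 = (4*256)**2 = 1024**2 = 1048576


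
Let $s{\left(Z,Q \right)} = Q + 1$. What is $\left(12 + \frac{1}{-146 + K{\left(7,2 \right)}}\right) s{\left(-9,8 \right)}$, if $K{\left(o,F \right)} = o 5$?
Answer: $\frac{3993}{37} \approx 107.92$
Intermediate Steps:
$K{\left(o,F \right)} = 5 o$
$s{\left(Z,Q \right)} = 1 + Q$
$\left(12 + \frac{1}{-146 + K{\left(7,2 \right)}}\right) s{\left(-9,8 \right)} = \left(12 + \frac{1}{-146 + 5 \cdot 7}\right) \left(1 + 8\right) = \left(12 + \frac{1}{-146 + 35}\right) 9 = \left(12 + \frac{1}{-111}\right) 9 = \left(12 - \frac{1}{111}\right) 9 = \frac{1331}{111} \cdot 9 = \frac{3993}{37}$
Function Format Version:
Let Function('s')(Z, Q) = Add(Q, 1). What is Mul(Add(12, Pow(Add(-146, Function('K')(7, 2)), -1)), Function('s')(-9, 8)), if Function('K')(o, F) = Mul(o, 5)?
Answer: Rational(3993, 37) ≈ 107.92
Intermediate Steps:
Function('K')(o, F) = Mul(5, o)
Function('s')(Z, Q) = Add(1, Q)
Mul(Add(12, Pow(Add(-146, Function('K')(7, 2)), -1)), Function('s')(-9, 8)) = Mul(Add(12, Pow(Add(-146, Mul(5, 7)), -1)), Add(1, 8)) = Mul(Add(12, Pow(Add(-146, 35), -1)), 9) = Mul(Add(12, Pow(-111, -1)), 9) = Mul(Add(12, Rational(-1, 111)), 9) = Mul(Rational(1331, 111), 9) = Rational(3993, 37)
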